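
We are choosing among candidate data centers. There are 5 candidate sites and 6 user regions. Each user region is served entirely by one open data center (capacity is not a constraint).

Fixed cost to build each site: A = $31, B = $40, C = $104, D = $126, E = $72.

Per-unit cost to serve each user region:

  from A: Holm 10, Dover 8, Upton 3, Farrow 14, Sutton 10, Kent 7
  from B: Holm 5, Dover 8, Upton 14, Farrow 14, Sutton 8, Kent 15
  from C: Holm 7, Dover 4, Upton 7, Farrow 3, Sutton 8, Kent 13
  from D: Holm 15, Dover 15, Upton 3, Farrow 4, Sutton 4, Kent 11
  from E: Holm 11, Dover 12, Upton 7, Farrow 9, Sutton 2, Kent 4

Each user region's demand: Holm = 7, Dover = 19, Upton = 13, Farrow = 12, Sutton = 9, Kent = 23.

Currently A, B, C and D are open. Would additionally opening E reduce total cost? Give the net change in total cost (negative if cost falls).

Yes — net change −15 (cost falls by 15).

Current service cost with {A, B, C, D}: 383.
Adding E: each user region re-picks its cheapest; new service cost 296, saving 87.
Extra fixed cost: 72. Net change = 72 − 87 = -15.
(Totals: 684 → 669.)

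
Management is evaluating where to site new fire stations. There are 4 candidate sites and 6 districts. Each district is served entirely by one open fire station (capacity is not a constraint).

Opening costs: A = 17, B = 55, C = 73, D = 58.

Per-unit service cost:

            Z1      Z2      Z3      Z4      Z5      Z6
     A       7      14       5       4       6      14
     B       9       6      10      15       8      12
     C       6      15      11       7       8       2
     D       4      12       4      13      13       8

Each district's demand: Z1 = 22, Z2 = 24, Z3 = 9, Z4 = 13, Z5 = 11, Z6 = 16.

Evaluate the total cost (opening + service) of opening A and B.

Each district is assigned to its cheapest site among the open ones.
{A, B}: Z1→A 7·22=154, Z2→B 6·24=144, Z3→A 5·9=45, Z4→A 4·13=52, Z5→A 6·11=66, Z6→B 12·16=192. Service 653; fixed 72; total 725.

Total cost: 725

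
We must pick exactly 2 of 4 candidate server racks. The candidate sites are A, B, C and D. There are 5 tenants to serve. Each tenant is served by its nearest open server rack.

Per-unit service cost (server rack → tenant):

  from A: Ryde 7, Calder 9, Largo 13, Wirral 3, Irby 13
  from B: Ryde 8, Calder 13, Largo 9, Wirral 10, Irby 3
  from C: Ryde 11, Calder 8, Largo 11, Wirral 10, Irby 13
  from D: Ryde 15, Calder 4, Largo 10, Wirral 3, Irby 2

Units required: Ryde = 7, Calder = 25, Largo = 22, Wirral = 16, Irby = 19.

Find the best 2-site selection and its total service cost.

With exactly 2 open, each tenant uses its cheapest among the chosen.
{B, D}: Ryde→B 8·7=56, Calder→D 4·25=100, Largo→B 9·22=198, Wirral→D 3·16=48, Irby→D 2·19=38. Service cost 440.
{A, D}: service cost 455
{C, D}: service cost 483
Among all 6 size-2 choices, {B, D} is lowest.

Choose B and D; total service cost 440.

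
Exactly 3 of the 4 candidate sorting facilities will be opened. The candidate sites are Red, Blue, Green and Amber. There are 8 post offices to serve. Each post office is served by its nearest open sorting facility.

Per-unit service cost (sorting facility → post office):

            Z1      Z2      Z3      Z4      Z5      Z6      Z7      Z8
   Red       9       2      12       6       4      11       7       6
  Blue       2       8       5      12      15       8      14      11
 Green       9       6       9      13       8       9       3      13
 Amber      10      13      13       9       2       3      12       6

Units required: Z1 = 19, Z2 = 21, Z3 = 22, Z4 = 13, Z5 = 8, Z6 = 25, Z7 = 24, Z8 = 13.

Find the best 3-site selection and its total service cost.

With exactly 3 open, each post office uses its cheapest among the chosen.
{Red, Blue, Amber}: Z1→Blue 2·19=38, Z2→Red 2·21=42, Z3→Blue 5·22=110, Z4→Red 6·13=78, Z5→Amber 2·8=16, Z6→Amber 3·25=75, Z7→Red 7·24=168, Z8→Red 6·13=78. Service cost 605.
{Blue, Green, Amber}: service cost 632
{Red, Blue, Green}: service cost 650
Among all 4 size-3 choices, {Red, Blue, Amber} is lowest.

Choose Red, Blue and Amber; total service cost 605.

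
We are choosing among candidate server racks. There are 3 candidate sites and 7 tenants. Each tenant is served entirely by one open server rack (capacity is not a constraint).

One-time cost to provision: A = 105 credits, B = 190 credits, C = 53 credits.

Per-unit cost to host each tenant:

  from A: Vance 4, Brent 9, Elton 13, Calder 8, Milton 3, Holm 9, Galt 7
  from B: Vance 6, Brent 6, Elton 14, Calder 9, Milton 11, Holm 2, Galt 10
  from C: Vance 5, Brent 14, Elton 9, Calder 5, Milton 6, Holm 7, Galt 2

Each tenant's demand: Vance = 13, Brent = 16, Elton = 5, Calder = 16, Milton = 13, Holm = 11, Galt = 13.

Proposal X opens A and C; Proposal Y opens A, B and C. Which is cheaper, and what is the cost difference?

Proposal X: {A, C}: Vance→A 4·13=52, Brent→A 9·16=144, Elton→C 9·5=45, Calder→C 5·16=80, Milton→A 3·13=39, Holm→C 7·11=77, Galt→C 2·13=26. Service 463; fixed 158; total 621.
Proposal Y: {A, B, C}: Vance→A 4·13=52, Brent→B 6·16=96, Elton→C 9·5=45, Calder→C 5·16=80, Milton→A 3·13=39, Holm→B 2·11=22, Galt→C 2·13=26. Service 360; fixed 348; total 708.
Difference: |621 − 708| = 87.

Proposal X is cheaper by 87.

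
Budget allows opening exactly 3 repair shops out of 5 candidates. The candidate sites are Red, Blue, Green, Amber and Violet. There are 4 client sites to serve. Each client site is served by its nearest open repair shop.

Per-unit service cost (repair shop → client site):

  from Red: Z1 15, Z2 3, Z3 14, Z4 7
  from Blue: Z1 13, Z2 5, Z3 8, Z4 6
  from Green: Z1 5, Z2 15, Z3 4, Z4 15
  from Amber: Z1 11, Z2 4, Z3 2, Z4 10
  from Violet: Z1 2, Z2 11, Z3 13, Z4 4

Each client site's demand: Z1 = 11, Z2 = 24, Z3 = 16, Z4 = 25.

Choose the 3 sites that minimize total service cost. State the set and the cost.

With exactly 3 open, each client site uses its cheapest among the chosen.
{Red, Amber, Violet}: Z1→Violet 2·11=22, Z2→Red 3·24=72, Z3→Amber 2·16=32, Z4→Violet 4·25=100. Service cost 226.
{Blue, Amber, Violet}: service cost 250
{Green, Amber, Violet}: service cost 250
Among all 10 size-3 choices, {Red, Amber, Violet} is lowest.

Choose Red, Amber and Violet; total service cost 226.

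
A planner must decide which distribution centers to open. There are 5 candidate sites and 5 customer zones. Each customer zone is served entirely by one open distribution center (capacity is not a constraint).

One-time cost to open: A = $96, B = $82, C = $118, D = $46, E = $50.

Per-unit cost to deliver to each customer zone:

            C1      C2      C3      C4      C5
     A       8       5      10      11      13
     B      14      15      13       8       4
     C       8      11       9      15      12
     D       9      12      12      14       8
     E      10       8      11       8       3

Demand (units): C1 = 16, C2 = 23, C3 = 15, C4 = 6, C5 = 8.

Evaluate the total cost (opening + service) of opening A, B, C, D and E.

Each customer zone is assigned to its cheapest site among the open ones.
{A, B, C, D, E}: C1→A 8·16=128, C2→A 5·23=115, C3→C 9·15=135, C4→B 8·6=48, C5→E 3·8=24. Service 450; fixed 392; total 842.

Total cost: 842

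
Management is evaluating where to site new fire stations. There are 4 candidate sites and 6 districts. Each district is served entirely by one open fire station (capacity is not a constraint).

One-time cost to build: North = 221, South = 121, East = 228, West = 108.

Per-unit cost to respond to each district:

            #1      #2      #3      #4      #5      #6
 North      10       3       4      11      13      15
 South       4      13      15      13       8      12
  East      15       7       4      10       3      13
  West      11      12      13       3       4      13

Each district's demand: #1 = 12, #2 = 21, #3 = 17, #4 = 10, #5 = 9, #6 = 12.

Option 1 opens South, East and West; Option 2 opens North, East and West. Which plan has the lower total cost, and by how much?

Option 1 is cheaper by 100.

Option 1: {South, East, West}: #1→South 4·12=48, #2→East 7·21=147, #3→East 4·17=68, #4→West 3·10=30, #5→East 3·9=27, #6→South 12·12=144. Service 464; fixed 457; total 921.
Option 2: {North, East, West}: #1→North 10·12=120, #2→North 3·21=63, #3→North 4·17=68, #4→West 3·10=30, #5→East 3·9=27, #6→East 13·12=156. Service 464; fixed 557; total 1021.
Difference: |921 − 1021| = 100.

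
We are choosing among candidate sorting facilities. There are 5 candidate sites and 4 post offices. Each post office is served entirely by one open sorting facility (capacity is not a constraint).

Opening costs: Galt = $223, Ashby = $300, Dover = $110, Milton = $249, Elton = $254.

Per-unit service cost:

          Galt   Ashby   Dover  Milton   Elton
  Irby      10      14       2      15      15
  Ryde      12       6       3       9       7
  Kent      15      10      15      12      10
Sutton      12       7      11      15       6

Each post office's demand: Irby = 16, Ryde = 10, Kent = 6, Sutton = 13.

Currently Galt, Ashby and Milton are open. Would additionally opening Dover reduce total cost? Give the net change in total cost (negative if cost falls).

Current service cost with {Galt, Ashby, Milton}: 371.
Adding Dover: each post office re-picks its cheapest; new service cost 213, saving 158.
Extra fixed cost: 110. Net change = 110 − 158 = -48.
(Totals: 1143 → 1095.)

Yes — net change −48 (cost falls by 48).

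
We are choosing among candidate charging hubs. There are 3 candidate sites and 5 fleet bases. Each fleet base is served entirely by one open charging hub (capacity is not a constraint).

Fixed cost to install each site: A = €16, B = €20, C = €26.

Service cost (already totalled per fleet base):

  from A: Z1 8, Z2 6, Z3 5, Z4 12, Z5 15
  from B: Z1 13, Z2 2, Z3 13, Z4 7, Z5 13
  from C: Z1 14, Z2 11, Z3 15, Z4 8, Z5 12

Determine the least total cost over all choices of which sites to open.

Minimum total cost: 62

For any fixed open set, each fleet base goes to its cheapest open site; total = fixed + service.
{A}: Z1→A 8, Z2→A 6, Z3→A 5, Z4→A 12, Z5→A 15. Service 46; fixed 16; total 62.
{B}: service 48 + fixed 20 = 68
{A, B}: service 35 + fixed 36 = 71
{A, B, C}: Z1→A 8, Z2→B 2, Z3→A 5, Z4→B 7, Z5→C 12. Service 34; fixed 62; total 96.
No other subset beats 62.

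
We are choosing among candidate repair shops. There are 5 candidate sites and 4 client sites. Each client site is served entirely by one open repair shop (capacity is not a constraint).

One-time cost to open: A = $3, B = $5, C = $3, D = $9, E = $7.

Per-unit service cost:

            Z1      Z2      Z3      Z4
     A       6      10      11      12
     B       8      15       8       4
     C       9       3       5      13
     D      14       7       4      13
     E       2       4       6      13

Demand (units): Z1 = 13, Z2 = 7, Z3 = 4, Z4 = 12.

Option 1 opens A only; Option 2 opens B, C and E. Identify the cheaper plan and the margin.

Option 1: {A}: Z1→A 6·13=78, Z2→A 10·7=70, Z3→A 11·4=44, Z4→A 12·12=144. Service 336; fixed 3; total 339.
Option 2: {B, C, E}: Z1→E 2·13=26, Z2→C 3·7=21, Z3→C 5·4=20, Z4→B 4·12=48. Service 115; fixed 15; total 130.
Difference: |339 − 130| = 209.

Option 2 is cheaper by 209.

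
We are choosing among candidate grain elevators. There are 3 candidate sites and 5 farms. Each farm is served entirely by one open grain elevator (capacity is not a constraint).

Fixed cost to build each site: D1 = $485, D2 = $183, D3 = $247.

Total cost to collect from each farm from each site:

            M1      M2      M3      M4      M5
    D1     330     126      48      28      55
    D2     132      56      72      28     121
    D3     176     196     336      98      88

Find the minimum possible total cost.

For any fixed open set, each farm goes to its cheapest open site; total = fixed + service.
{D2}: M1→D2 132, M2→D2 56, M3→D2 72, M4→D2 28, M5→D2 121. Service 409; fixed 183; total 592.
{D2, D3}: service 376 + fixed 430 = 806
{D1, D2}: service 319 + fixed 668 = 987
{D1, D2, D3}: service 319 + fixed 915 = 1234
No other subset beats 592.

Minimum total cost: 592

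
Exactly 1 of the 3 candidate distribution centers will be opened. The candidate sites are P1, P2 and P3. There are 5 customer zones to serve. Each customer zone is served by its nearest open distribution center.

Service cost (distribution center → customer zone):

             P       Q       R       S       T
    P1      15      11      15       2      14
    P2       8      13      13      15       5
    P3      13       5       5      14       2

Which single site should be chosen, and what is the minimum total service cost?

Choose P3 only; total service cost 39.

With exactly 1 open, each customer zone uses its cheapest among the chosen.
{P3}: P→P3 13, Q→P3 5, R→P3 5, S→P3 14, T→P3 2. Service cost 39.
{P2}: service cost 54
{P1}: service cost 57
Among all 3 size-1 choices, {P3} is lowest.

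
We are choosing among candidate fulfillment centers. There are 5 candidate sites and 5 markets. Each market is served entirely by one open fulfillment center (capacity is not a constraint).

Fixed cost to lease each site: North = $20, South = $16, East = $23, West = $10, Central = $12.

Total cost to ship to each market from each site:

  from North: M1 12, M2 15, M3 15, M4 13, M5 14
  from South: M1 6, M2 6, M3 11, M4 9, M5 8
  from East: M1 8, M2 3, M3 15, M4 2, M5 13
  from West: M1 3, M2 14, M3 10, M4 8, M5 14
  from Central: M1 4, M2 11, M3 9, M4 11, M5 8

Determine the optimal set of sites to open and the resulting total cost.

Open Central only; minimum total cost 55.

For any fixed open set, each market goes to its cheapest open site; total = fixed + service.
{Central}: M1→Central 4, M2→Central 11, M3→Central 9, M4→Central 11, M5→Central 8. Service 43; fixed 12; total 55.
{South}: service 40 + fixed 16 = 56
{West}: M1→West 3, M2→West 14, M3→West 10, M4→West 8, M5→West 14. Service 49; fixed 10; total 59.
{North, South, East, West, Central}: service 25 + fixed 81 = 106
No other subset beats 55.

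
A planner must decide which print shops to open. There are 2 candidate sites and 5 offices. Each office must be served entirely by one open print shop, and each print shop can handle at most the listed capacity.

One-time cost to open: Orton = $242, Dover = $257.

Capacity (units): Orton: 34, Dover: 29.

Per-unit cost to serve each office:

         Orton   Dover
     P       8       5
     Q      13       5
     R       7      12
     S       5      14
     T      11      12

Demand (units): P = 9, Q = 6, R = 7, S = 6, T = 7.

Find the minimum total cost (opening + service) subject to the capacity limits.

Minimum total cost: 730

Open {Orton, Dover}: P→Dover 5·9=45, Q→Dover 5·6=30, R→Orton 7·7=49, S→Orton 5·6=30, T→Orton 11·7=77.
Loads: Orton carries 20/34, Dover carries 15/29. Service 231; fixed 499; total 730.
Next best feasible plan costs 737.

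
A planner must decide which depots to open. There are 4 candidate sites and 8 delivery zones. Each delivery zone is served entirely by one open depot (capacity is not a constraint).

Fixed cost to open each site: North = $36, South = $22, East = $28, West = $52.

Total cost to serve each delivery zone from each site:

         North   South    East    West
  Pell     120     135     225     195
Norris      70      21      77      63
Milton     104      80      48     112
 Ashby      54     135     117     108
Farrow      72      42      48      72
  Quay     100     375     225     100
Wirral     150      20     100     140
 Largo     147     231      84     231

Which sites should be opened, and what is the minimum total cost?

Open North, South and East; minimum total cost 575.

For any fixed open set, each delivery zone goes to its cheapest open site; total = fixed + service.
{North, South, East}: Pell→North 120, Norris→South 21, Milton→East 48, Ashby→North 54, Farrow→South 42, Quay→North 100, Wirral→South 20, Largo→East 84. Service 489; fixed 86; total 575.
{North, South, East, West}: Pell→North 120, Norris→South 21, Milton→East 48, Ashby→North 54, Farrow→South 42, Quay→North 100, Wirral→South 20, Largo→East 84. Service 489; fixed 138; total 627.
{North, South}: service 584 + fixed 58 = 642
{South}: Pell→South 135, Norris→South 21, Milton→South 80, Ashby→South 135, Farrow→South 42, Quay→South 375, Wirral→South 20, Largo→South 231. Service 1039; fixed 22; total 1061.
No other subset beats 575.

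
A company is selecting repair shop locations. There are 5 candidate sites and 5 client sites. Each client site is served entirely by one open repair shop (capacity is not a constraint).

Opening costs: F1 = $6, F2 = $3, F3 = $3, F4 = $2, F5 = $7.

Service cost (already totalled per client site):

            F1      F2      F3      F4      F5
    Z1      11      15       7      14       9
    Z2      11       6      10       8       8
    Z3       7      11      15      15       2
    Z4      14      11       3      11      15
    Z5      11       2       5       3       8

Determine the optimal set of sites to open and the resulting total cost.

For any fixed open set, each client site goes to its cheapest open site; total = fixed + service.
{F2, F3, F5}: Z1→F3 7, Z2→F2 6, Z3→F5 2, Z4→F3 3, Z5→F2 2. Service 20; fixed 13; total 33.
{F2, F3}: service 29 + fixed 6 = 35
{F2, F3, F4, F5}: Z1→F3 7, Z2→F2 6, Z3→F5 2, Z4→F3 3, Z5→F2 2. Service 20; fixed 15; total 35.
{F1, F2, F3, F4, F5}: Z1→F3 7, Z2→F2 6, Z3→F5 2, Z4→F3 3, Z5→F2 2. Service 20; fixed 21; total 41.
No other subset beats 33.

Open F2, F3 and F5; minimum total cost 33.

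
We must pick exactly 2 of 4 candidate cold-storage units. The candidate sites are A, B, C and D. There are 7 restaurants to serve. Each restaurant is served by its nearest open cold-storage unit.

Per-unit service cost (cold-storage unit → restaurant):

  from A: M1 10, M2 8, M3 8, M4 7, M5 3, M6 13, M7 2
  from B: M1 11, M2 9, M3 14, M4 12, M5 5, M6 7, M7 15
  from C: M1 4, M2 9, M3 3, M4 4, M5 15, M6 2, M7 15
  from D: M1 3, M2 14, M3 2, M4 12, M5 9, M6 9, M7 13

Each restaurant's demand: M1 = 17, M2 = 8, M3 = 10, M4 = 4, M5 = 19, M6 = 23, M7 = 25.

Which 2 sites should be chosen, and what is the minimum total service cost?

With exactly 2 open, each restaurant uses its cheapest among the chosen.
{A, C}: M1→C 4·17=68, M2→A 8·8=64, M3→C 3·10=30, M4→C 4·4=16, M5→A 3·19=57, M6→C 2·23=46, M7→A 2·25=50. Service cost 331.
{A, D}: service cost 477
{A, B}: service cost 610
Among all 6 size-2 choices, {A, C} is lowest.

Choose A and C; total service cost 331.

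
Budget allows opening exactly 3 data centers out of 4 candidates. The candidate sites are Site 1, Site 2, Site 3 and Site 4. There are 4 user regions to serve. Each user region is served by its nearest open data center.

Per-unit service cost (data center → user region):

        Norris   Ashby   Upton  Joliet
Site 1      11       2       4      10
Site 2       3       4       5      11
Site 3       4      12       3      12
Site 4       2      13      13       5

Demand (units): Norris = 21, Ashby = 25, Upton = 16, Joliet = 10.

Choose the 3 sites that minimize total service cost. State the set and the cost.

With exactly 3 open, each user region uses its cheapest among the chosen.
{Site 1, Site 3, Site 4}: Norris→Site 4 2·21=42, Ashby→Site 1 2·25=50, Upton→Site 3 3·16=48, Joliet→Site 4 5·10=50. Service cost 190.
{Site 1, Site 2, Site 4}: service cost 206
{Site 2, Site 3, Site 4}: service cost 240
Among all 4 size-3 choices, {Site 1, Site 3, Site 4} is lowest.

Choose Site 1, Site 3 and Site 4; total service cost 190.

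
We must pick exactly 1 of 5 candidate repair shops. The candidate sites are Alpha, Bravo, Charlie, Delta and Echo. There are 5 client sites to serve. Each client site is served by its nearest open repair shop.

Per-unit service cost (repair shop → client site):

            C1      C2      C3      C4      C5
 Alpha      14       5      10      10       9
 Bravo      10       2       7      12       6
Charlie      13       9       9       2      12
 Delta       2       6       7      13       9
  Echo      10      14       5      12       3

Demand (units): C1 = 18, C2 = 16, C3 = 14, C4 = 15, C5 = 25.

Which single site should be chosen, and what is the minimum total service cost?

With exactly 1 open, each client site uses its cheapest among the chosen.
{Bravo}: C1→Bravo 10·18=180, C2→Bravo 2·16=32, C3→Bravo 7·14=98, C4→Bravo 12·15=180, C5→Bravo 6·25=150. Service cost 640.
{Delta}: service cost 650
{Echo}: service cost 729
Among all 5 size-1 choices, {Bravo} is lowest.

Choose Bravo only; total service cost 640.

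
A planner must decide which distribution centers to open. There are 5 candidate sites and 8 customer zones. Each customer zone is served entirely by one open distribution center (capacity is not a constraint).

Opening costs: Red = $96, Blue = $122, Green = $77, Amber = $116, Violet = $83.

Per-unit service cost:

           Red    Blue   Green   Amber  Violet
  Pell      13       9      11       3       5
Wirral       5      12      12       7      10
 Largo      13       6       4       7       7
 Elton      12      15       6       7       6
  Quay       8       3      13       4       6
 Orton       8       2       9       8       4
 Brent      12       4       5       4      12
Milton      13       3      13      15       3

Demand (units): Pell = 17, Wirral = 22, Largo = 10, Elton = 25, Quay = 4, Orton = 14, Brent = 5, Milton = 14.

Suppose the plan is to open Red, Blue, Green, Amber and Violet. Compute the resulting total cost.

Total cost: 947

Each customer zone is assigned to its cheapest site among the open ones.
{Red, Blue, Green, Amber, Violet}: Pell→Amber 3·17=51, Wirral→Red 5·22=110, Largo→Green 4·10=40, Elton→Green 6·25=150, Quay→Blue 3·4=12, Orton→Blue 2·14=28, Brent→Blue 4·5=20, Milton→Blue 3·14=42. Service 453; fixed 494; total 947.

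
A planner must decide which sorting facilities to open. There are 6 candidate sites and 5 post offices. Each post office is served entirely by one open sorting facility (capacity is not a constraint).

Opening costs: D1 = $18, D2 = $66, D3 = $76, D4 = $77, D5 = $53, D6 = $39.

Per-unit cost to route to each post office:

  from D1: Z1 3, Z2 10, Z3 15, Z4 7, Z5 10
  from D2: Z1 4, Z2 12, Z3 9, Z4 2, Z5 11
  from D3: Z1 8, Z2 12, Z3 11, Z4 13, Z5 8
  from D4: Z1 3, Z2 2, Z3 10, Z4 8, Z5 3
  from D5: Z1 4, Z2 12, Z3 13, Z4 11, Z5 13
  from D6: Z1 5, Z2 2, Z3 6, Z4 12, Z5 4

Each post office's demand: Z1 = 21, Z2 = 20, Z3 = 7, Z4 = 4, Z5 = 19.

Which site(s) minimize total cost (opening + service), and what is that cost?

For any fixed open set, each post office goes to its cheapest open site; total = fixed + service.
{D1, D6}: Z1→D1 3·21=63, Z2→D6 2·20=40, Z3→D6 6·7=42, Z4→D1 7·4=28, Z5→D6 4·19=76. Service 249; fixed 57; total 306.
{D4}: Z1→D4 3·21=63, Z2→D4 2·20=40, Z3→D4 10·7=70, Z4→D4 8·4=32, Z5→D4 3·19=57. Service 262; fixed 77; total 339.
{D4, D6}: service 234 + fixed 116 = 350
{D1, D2, D3, D4, D5, D6}: Z1→D1 3·21=63, Z2→D4 2·20=40, Z3→D6 6·7=42, Z4→D2 2·4=8, Z5→D4 3·19=57. Service 210; fixed 329; total 539.
No other subset beats 306.

Open D1 and D6; minimum total cost 306.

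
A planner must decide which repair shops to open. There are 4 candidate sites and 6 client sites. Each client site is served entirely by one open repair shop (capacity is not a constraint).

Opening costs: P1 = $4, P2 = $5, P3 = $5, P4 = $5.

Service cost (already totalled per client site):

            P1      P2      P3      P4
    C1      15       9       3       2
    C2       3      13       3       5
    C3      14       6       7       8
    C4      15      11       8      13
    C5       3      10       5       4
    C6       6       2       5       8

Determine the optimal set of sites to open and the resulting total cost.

For any fixed open set, each client site goes to its cheapest open site; total = fixed + service.
{P3}: C1→P3 3, C2→P3 3, C3→P3 7, C4→P3 8, C5→P3 5, C6→P3 5. Service 31; fixed 5; total 36.
{P2, P3}: C1→P3 3, C2→P3 3, C3→P2 6, C4→P3 8, C5→P3 5, C6→P2 2. Service 27; fixed 10; total 37.
{P1, P3}: service 29 + fixed 9 = 38
{P1, P2, P3, P4}: service 24 + fixed 19 = 43
No other subset beats 36.

Open P3 only; minimum total cost 36.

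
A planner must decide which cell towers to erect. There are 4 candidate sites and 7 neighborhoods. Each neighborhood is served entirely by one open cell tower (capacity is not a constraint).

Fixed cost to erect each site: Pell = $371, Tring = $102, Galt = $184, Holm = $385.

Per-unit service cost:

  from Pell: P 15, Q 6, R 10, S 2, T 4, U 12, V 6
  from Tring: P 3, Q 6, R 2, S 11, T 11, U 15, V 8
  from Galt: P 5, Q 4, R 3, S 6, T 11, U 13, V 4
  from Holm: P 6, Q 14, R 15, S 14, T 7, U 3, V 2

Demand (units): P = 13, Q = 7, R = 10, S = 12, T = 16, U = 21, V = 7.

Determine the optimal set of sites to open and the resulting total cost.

Open Galt only; minimum total cost 856.

For any fixed open set, each neighborhood goes to its cheapest open site; total = fixed + service.
{Galt}: P→Galt 5·13=65, Q→Galt 4·7=28, R→Galt 3·10=30, S→Galt 6·12=72, T→Galt 11·16=176, U→Galt 13·21=273, V→Galt 4·7=28. Service 672; fixed 184; total 856.
{Tring}: service 780 + fixed 102 = 882
{Tring, Holm}: service 422 + fixed 487 = 909
{Pell, Tring, Galt, Holm}: service 252 + fixed 1042 = 1294
(All 15 nonempty subsets were checked; Galt only is lowest.)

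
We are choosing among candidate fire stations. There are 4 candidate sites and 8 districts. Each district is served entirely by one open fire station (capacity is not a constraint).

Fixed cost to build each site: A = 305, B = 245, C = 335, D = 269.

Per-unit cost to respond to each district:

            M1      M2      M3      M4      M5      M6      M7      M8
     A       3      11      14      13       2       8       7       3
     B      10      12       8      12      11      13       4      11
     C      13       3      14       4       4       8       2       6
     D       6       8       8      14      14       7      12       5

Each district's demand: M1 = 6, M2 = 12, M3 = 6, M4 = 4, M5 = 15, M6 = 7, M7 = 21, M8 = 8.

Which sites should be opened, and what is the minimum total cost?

For any fixed open set, each district goes to its cheapest open site; total = fixed + service.
{C}: M1→C 13·6=78, M2→C 3·12=36, M3→C 14·6=84, M4→C 4·4=16, M5→C 4·15=60, M6→C 8·7=56, M7→C 2·21=42, M8→C 6·8=48. Service 420; fixed 335; total 755.
{A}: M1→A 3·6=18, M2→A 11·12=132, M3→A 14·6=84, M4→A 13·4=52, M5→A 2·15=30, M6→A 8·7=56, M7→A 7·21=147, M8→A 3·8=24. Service 543; fixed 305; total 848.
{C, D}: service 327 + fixed 604 = 931
{A, B, C, D}: service 263 + fixed 1154 = 1417
No other subset beats 755.

Open C only; minimum total cost 755.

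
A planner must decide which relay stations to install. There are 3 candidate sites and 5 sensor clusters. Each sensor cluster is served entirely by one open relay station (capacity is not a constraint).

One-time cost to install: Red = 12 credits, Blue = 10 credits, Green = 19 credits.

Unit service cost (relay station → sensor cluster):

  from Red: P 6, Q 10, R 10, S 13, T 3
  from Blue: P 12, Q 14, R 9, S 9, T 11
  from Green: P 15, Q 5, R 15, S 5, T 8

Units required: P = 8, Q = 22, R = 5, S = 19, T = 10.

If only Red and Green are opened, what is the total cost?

Each sensor cluster is assigned to its cheapest site among the open ones.
{Red, Green}: P→Red 6·8=48, Q→Green 5·22=110, R→Red 10·5=50, S→Green 5·19=95, T→Red 3·10=30. Service 333; fixed 31; total 364.

Total cost: 364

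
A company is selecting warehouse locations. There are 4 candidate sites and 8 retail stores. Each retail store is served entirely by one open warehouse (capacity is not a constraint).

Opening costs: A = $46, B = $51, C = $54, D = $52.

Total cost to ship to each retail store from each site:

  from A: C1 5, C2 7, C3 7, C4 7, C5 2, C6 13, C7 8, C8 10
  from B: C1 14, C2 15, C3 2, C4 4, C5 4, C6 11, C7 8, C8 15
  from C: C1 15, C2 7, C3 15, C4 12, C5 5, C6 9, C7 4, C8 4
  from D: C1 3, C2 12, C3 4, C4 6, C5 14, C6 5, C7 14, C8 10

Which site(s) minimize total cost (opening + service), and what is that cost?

Open A only; minimum total cost 105.

For any fixed open set, each retail store goes to its cheapest open site; total = fixed + service.
{A}: C1→A 5, C2→A 7, C3→A 7, C4→A 7, C5→A 2, C6→A 13, C7→A 8, C8→A 10. Service 59; fixed 46; total 105.
{D}: service 68 + fixed 52 = 120
{B}: C1→B 14, C2→B 15, C3→B 2, C4→B 4, C5→B 4, C6→B 11, C7→B 8, C8→B 15. Service 73; fixed 51; total 124.
{A, B, C, D}: C1→D 3, C2→A 7, C3→B 2, C4→B 4, C5→A 2, C6→D 5, C7→C 4, C8→C 4. Service 31; fixed 203; total 234.
No other subset beats 105.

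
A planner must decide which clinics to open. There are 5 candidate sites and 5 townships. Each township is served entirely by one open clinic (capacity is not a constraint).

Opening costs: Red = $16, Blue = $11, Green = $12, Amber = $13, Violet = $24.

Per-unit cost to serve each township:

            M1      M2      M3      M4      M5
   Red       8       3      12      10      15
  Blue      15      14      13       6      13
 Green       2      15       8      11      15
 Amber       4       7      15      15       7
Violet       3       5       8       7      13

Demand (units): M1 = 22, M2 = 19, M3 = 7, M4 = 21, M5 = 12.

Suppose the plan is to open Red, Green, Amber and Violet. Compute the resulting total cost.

Each township is assigned to its cheapest site among the open ones.
{Red, Green, Amber, Violet}: M1→Green 2·22=44, M2→Red 3·19=57, M3→Green 8·7=56, M4→Violet 7·21=147, M5→Amber 7·12=84. Service 388; fixed 65; total 453.

Total cost: 453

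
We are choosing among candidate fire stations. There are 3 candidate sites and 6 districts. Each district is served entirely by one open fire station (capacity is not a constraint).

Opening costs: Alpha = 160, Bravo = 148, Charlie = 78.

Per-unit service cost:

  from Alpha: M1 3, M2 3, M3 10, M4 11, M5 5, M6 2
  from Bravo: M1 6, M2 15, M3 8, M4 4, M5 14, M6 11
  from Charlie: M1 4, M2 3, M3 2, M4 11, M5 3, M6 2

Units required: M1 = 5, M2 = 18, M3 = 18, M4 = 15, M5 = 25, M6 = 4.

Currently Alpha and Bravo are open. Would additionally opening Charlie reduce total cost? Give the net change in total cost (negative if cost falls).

Current service cost with {Alpha, Bravo}: 406.
Adding Charlie: each district re-picks its cheapest; new service cost 248, saving 158.
Extra fixed cost: 78. Net change = 78 − 158 = -80.
(Totals: 714 → 634.)

Yes — net change −80 (cost falls by 80).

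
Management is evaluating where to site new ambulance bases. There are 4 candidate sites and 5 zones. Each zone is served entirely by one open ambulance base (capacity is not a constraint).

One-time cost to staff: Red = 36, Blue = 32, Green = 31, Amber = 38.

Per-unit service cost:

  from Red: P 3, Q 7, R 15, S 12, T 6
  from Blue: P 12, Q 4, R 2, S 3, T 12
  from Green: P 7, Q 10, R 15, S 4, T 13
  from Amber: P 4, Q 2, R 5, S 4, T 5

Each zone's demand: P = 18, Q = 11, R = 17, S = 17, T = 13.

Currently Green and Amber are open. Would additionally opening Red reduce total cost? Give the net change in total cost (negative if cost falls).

No — net change +18 (cost rises by 18).

Current service cost with {Green, Amber}: 312.
Adding Red: each zone re-picks its cheapest; new service cost 294, saving 18.
Extra fixed cost: 36. Net change = 36 − 18 = 18.
(Totals: 381 → 399.)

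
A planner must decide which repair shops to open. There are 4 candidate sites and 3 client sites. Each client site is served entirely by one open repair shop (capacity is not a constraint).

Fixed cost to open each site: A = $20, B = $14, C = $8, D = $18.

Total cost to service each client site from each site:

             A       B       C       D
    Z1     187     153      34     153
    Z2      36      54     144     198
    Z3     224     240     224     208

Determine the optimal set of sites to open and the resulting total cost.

Open A and C; minimum total cost 322.

For any fixed open set, each client site goes to its cheapest open site; total = fixed + service.
{A, C}: Z1→C 34, Z2→A 36, Z3→A 224. Service 294; fixed 28; total 322.
{A, C, D}: Z1→C 34, Z2→A 36, Z3→D 208. Service 278; fixed 46; total 324.
{B, C}: Z1→C 34, Z2→B 54, Z3→C 224. Service 312; fixed 22; total 334.
{A, B, C, D}: service 278 + fixed 60 = 338
No other subset beats 322.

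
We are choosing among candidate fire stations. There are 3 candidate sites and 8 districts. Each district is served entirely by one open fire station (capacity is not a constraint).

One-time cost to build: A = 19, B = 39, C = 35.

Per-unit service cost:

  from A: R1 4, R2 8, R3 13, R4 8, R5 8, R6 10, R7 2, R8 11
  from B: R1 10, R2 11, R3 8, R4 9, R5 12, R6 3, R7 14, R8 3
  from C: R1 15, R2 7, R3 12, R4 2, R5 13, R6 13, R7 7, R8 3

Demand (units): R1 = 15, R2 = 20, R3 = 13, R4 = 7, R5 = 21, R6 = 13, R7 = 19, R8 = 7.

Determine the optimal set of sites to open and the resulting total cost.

For any fixed open set, each district goes to its cheapest open site; total = fixed + service.
{A, B, C}: R1→A 4·15=60, R2→C 7·20=140, R3→B 8·13=104, R4→C 2·7=14, R5→A 8·21=168, R6→B 3·13=39, R7→A 2·19=38, R8→B 3·7=21. Service 584; fixed 93; total 677.
{A, B}: R1→A 4·15=60, R2→A 8·20=160, R3→B 8·13=104, R4→A 8·7=56, R5→A 8·21=168, R6→B 3·13=39, R7→A 2·19=38, R8→B 3·7=21. Service 646; fixed 58; total 704.
{A, C}: service 727 + fixed 54 = 781
{A}: R1→A 4·15=60, R2→A 8·20=160, R3→A 13·13=169, R4→A 8·7=56, R5→A 8·21=168, R6→A 10·13=130, R7→A 2·19=38, R8→A 11·7=77. Service 858; fixed 19; total 877.
(All 7 nonempty subsets were checked; A, B and C is lowest.)

Open A, B and C; minimum total cost 677.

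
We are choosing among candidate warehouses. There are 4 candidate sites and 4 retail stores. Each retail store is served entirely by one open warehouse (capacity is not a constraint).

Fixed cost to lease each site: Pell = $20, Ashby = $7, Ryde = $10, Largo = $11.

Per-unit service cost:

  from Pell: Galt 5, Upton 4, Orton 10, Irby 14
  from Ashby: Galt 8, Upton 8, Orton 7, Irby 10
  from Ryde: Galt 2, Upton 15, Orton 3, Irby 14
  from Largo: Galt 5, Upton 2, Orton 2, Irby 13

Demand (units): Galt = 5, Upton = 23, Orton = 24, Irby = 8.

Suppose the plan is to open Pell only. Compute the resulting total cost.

Each retail store is assigned to its cheapest site among the open ones.
{Pell}: Galt→Pell 5·5=25, Upton→Pell 4·23=92, Orton→Pell 10·24=240, Irby→Pell 14·8=112. Service 469; fixed 20; total 489.

Total cost: 489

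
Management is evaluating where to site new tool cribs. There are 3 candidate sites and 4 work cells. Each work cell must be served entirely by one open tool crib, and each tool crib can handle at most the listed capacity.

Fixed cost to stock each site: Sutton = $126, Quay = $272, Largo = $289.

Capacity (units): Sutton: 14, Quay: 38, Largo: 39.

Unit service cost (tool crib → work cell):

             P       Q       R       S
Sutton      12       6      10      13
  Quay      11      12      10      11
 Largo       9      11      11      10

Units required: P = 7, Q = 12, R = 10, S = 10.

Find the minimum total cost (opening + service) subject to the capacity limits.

Minimum total cost: 694

Open {Largo}: P→Largo 9·7=63, Q→Largo 11·12=132, R→Largo 11·10=110, S→Largo 10·10=100.
Loads: Largo carries 39/39. Service 405; fixed 289; total 694.
Next best feasible plan costs 757.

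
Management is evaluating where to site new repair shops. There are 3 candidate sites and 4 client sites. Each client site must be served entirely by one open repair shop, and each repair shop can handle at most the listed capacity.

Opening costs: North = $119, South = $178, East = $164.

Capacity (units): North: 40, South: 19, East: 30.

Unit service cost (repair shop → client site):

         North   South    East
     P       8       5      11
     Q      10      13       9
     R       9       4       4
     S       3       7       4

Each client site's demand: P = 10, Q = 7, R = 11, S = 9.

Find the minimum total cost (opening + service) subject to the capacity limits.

Open {North}: P→North 8·10=80, Q→North 10·7=70, R→North 9·11=99, S→North 3·9=27.
Loads: North carries 37/40. Service 276; fixed 119; total 395.
Next best feasible plan costs 497.

Minimum total cost: 395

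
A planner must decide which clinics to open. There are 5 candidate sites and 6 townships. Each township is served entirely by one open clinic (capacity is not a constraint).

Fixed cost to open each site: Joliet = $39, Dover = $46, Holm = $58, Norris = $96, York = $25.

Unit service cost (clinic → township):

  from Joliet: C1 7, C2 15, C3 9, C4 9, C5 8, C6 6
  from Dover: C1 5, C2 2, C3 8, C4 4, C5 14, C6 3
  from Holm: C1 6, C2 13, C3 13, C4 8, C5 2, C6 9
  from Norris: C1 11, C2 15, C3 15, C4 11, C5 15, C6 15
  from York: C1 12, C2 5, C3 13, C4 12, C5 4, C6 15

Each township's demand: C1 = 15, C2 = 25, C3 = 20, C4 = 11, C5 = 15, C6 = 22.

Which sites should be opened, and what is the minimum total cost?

Open Dover and York; minimum total cost 526.

For any fixed open set, each township goes to its cheapest open site; total = fixed + service.
{Dover, York}: C1→Dover 5·15=75, C2→Dover 2·25=50, C3→Dover 8·20=160, C4→Dover 4·11=44, C5→York 4·15=60, C6→Dover 3·22=66. Service 455; fixed 71; total 526.
{Dover, Holm}: service 425 + fixed 104 = 529
{Dover, Holm, York}: C1→Dover 5·15=75, C2→Dover 2·25=50, C3→Dover 8·20=160, C4→Dover 4·11=44, C5→Holm 2·15=30, C6→Dover 3·22=66. Service 425; fixed 129; total 554.
{Joliet, Dover, Holm, Norris, York}: service 425 + fixed 264 = 689
No other subset beats 526.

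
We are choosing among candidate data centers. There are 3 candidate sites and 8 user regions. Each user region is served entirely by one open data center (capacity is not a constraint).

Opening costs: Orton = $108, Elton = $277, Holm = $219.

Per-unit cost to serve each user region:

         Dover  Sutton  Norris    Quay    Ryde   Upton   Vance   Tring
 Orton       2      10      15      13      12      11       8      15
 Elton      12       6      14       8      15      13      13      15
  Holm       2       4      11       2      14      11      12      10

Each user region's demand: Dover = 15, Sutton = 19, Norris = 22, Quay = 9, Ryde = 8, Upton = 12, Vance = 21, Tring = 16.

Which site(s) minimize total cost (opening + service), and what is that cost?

Open Holm only; minimum total cost 1241.

For any fixed open set, each user region goes to its cheapest open site; total = fixed + service.
{Holm}: Dover→Holm 2·15=30, Sutton→Holm 4·19=76, Norris→Holm 11·22=242, Quay→Holm 2·9=18, Ryde→Holm 14·8=112, Upton→Holm 11·12=132, Vance→Holm 12·21=252, Tring→Holm 10·16=160. Service 1022; fixed 219; total 1241.
{Orton, Holm}: Dover→Orton 2·15=30, Sutton→Holm 4·19=76, Norris→Holm 11·22=242, Quay→Holm 2·9=18, Ryde→Orton 12·8=96, Upton→Orton 11·12=132, Vance→Orton 8·21=168, Tring→Holm 10·16=160. Service 922; fixed 327; total 1249.
{Orton}: service 1303 + fixed 108 = 1411
{Orton, Elton, Holm}: service 922 + fixed 604 = 1526
No other subset beats 1241.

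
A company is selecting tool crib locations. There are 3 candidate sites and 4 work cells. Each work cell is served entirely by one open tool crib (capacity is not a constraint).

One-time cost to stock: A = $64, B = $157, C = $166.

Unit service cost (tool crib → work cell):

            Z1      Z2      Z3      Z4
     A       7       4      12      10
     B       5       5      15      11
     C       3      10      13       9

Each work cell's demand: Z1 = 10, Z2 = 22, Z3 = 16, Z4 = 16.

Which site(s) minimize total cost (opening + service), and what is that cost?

For any fixed open set, each work cell goes to its cheapest open site; total = fixed + service.
{A}: Z1→A 7·10=70, Z2→A 4·22=88, Z3→A 12·16=192, Z4→A 10·16=160. Service 510; fixed 64; total 574.
{A, C}: Z1→C 3·10=30, Z2→A 4·22=88, Z3→A 12·16=192, Z4→C 9·16=144. Service 454; fixed 230; total 684.
{A, B}: service 490 + fixed 221 = 711
{A, B, C}: Z1→C 3·10=30, Z2→A 4·22=88, Z3→A 12·16=192, Z4→C 9·16=144. Service 454; fixed 387; total 841.
No other subset beats 574.

Open A only; minimum total cost 574.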